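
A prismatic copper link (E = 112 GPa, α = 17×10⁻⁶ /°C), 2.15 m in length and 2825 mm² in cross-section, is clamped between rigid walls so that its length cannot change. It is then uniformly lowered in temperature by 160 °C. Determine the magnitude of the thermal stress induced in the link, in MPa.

σ ≈ 305 MPa (tensile)

The supports are rigid, so the total axial strain is zero. The restrained thermal strain is ε = αΔT = 17×10⁻⁶ × 160 = 2720×10⁻⁶.
σ = EαΔT = 112×10³ × 17×10⁻⁶ × 160 = 304.6 MPa (tensile; the link is trying to contract).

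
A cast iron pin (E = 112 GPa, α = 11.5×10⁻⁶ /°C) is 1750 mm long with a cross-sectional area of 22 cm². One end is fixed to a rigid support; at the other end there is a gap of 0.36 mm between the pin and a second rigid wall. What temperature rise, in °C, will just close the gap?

ΔT ≈ 17.9 °C

Contact occurs when the free expansion equals the gap: αΔT L = 0.36 mm.
ΔT = 0.36 / (11.5×10⁻⁶ × 1750) = 17.89 °C.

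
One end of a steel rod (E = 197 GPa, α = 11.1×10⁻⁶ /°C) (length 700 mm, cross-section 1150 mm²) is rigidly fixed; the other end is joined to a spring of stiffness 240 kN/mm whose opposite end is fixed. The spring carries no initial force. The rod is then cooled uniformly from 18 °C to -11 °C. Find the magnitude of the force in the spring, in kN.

P ≈ 31.1 kN

If the spring were absent the rod would shorten by αΔT L = 11.1×10⁻⁶ × 29 × 700 = 0.2253 mm.
Let P be the tensile force in the spring. The rod extends elastically by PL/(AE) and the spring stretches by P/k; together these equal δ_free.
P [ L/(AE) + 1/k ] = δ_free → P [ 700/(1150×197×10³) + 1/(240×10³) ] = 0.2253.
P = 0.2253 / 7.256×10⁻⁶ = 31050 N.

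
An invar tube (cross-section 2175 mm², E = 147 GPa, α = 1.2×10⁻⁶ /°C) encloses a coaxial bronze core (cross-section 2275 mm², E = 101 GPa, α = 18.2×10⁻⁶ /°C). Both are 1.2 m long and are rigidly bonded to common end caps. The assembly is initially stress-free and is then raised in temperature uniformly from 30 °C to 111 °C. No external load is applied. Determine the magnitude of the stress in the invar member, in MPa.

σ ≈ 84.6 MPa (tensile)

Equilibrium of a rigid end plate with no external load gives equal and opposite internal forces ±P in the two members. Since α_{bronze} > α_{invar}, heating drives the bronze into compression and the invar into tension.
Compatibility of the two members (thermal + elastic change equal): (α₁ − α₂)ΔT = P·[1/(A₁E₁) + 1/(A₂E₂)].
|α₁ − α₂|·ΔT = 17×10⁻⁶ × 81 = 0.001377.
1/(A₁E₁) + 1/(A₂E₂) = 1/(2175×147×10³) + 1/(2275×101×10³) = 7.48×10⁻⁹ N⁻¹.
P = 0.001377 / 7.48×10⁻⁹ = 184100 N = 184.1 kN.
σ_{invar} = P/A₁ = 184100/2175 = 84.64 MPa, tensile.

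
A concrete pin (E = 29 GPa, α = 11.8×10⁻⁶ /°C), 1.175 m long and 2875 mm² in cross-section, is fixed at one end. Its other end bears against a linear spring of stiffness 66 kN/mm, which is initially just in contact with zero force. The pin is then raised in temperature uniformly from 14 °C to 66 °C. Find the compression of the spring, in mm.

δ ≈ 0.374 mm

Free thermal expansion: δ_free = αΔT L = 11.8×10⁻⁶ × 52 × 1175 = 0.721 mm.
With a force P in the spring, the elastic change of the pin is PL/(AE) and that of the spring is P/k; compatibility requires their sum to equal δ_free.
So P = δ_free / [L/(AE) + 1/k] = 0.721 / [ 1175/(2875×29×10³) + 1/(66×10³) ].
P = 0.721 / 2.924×10⁻⁵ = 24650 N.
Spring compression = P/k = 24650/(66×10³) = 0.3735 mm.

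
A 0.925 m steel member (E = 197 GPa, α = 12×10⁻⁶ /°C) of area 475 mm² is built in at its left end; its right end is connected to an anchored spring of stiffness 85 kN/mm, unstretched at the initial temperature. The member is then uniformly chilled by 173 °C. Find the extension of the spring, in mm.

δ ≈ 1.04 mm

Free thermal contraction: δ_free = αΔT L = 12×10⁻⁶ × 173 × 925 = 1.92 mm.
With a force P in the spring, the elastic change of the member is PL/(AE) and that of the spring is P/k; compatibility requires their sum to equal δ_free.
P [ L/(AE) + 1/k ] = δ_free → P [ 925/(475×197×10³) + 1/(85×10³) ] = 1.92.
P = 1.92 / 2.165×10⁻⁵ = 88700 N.
Spring extension = P/k = 88700/(85×10³) = 1.044 mm.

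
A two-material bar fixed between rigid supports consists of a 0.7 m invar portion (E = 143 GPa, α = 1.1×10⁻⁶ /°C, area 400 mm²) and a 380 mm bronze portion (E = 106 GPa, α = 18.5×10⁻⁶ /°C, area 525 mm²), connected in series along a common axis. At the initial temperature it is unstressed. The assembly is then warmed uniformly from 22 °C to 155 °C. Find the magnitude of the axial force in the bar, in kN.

With the walls removed the bar would change length by δ_free = Σ αᵢΔT Lᵢ = 1.1×10⁻⁶×133×700 + 18.5×10⁻⁶×133×380 = 1.037 mm.
Since the ends are fixed, an axial force P builds up, equal in every segment, with P · Σ Lᵢ/(AᵢEᵢ) = δ_free.
The series flexibility is Σ Lᵢ/(AᵢEᵢ) = 700/(400×143×10³) + 380/(525×106×10³) = 1.907×10⁻⁵ mm/N.
So P = 1.037 / 1.907×10⁻⁵ = 54.41 kN, compressive.

P ≈ 54.4 kN (compressive)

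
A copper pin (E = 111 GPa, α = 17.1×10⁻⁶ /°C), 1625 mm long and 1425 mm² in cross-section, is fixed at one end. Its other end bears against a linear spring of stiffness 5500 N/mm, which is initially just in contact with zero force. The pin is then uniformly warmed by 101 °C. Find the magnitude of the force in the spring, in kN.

The unrestrained thermal change is αΔT L = 17.1×10⁻⁶ × 101 × 1625 = 2.807 mm.
With a force P in the spring, the elastic change of the pin is PL/(AE) and that of the spring is P/k; compatibility requires their sum to equal δ_free.
P [ L/(AE) + 1/k ] = δ_free → P [ 1625/(1425×111×10³) + 1/(5500) ] = 2.807.
P = 2.807 / 0.0001921 = 14610 N.

P ≈ 14.6 kN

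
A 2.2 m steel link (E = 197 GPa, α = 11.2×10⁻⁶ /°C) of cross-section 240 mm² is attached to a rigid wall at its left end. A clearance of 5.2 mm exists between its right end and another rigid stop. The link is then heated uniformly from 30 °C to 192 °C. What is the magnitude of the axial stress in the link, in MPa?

Unrestrained expansion: δ_free = αΔT L = 11.2×10⁻⁶ × 162 × 2200 = 3.992 mm.
This is smaller than the 5.2 mm clearance, so the link expands freely without reaching the stop — the stress is zero.

σ ≈ 0 MPa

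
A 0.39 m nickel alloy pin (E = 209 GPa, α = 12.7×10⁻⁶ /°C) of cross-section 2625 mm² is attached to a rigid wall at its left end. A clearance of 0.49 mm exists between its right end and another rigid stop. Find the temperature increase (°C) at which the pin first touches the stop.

ΔT ≈ 98.9 °C

Contact occurs when the free expansion equals the gap: αΔT L = 0.49 mm.
So ΔT = g/(αL) = 0.49/(12.7×10⁻⁶ × 390) = 98.93 °C.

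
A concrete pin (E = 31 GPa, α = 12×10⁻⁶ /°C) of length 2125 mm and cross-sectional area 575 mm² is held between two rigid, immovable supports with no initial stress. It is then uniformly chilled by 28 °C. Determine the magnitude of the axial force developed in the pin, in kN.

Full restraint means ε = 0, so the stress is σ = EαΔT = 31×10³ × 12×10⁻⁶ × 28 = 10.42 MPa.
P = AEαΔT = 575 × 31×10³ × 12×10⁻⁶ × 28 = 5.989 kN (tensile).

P ≈ 5.99 kN (tensile)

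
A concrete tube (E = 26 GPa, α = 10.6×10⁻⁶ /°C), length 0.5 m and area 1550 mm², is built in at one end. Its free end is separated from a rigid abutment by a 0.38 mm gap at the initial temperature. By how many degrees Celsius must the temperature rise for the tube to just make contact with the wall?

The gap closes when αΔT L = 0.38 mm, since the tube is still unstressed at that instant.
So ΔT = g/(αL) = 0.38/(10.6×10⁻⁶ × 500) = 71.7 °C.

ΔT ≈ 71.7 °C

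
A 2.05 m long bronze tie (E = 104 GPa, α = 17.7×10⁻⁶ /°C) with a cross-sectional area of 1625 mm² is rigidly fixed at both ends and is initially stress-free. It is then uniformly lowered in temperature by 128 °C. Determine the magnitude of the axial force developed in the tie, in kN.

P ≈ 383 kN (tensile)

With zero net strain, σ = E·αΔT = 104 GPa × 17.7×10⁻⁶ × 128 = 235.6 MPa.
Then P = σA = 235.6 × 1625 mm² = 382.9 kN, tensile.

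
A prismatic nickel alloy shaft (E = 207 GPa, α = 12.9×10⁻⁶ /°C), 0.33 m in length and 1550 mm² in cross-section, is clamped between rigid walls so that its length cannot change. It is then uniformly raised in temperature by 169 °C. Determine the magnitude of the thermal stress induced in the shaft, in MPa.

σ ≈ 451 MPa (compressive)

With length fixed, the mechanical strain must cancel the thermal strain αΔT = 12.9×10⁻⁶ × 169 = 2180.1×10⁻⁶.
The stress required to suppress this strain is σ = Eε = 207×10³ × 2180.1×10⁻⁶ = 451.3 MPa, compressive since the shaft is trying to expand.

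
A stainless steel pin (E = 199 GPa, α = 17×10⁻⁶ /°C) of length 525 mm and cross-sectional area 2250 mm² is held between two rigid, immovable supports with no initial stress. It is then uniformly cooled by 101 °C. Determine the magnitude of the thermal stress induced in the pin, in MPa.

σ ≈ 342 MPa (tensile)

The supports are rigid, so the total axial strain is zero. The restrained thermal strain is ε = αΔT = 17×10⁻⁶ × 101 = 1717×10⁻⁶.
Hence σ = E·αΔT = 199×10³ × 1717×10⁻⁶ = 341.7 MPa, tensile.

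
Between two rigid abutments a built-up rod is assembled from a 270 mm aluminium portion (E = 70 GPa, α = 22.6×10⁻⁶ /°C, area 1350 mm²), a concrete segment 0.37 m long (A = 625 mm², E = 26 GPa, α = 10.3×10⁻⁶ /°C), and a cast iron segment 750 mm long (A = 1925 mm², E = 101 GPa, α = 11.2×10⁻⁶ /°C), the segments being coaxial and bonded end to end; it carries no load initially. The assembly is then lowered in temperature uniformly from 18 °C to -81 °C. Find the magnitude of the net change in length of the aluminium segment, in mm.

|ΔL| ≈ 0.428 mm

Free thermal contraction of the whole bar: Σ αᵢΔT Lᵢ = 22.6×10⁻⁶×99×270 + 10.3×10⁻⁶×99×370 + 11.2×10⁻⁶×99×750 = 1.813 mm.
The walls prevent any net length change, so an axial force P (same in every segment) develops. Compatibility: P · Σ Lᵢ/(AᵢEᵢ) = δ_free.
Σ Lᵢ/(AᵢEᵢ) = 270/(1350×70×10³) + 370/(625×26×10³) + 750/(1925×101×10³) = 2.948×10⁻⁵ mm/N.
Hence P = δ_free / Σ(L/AE) = 1.813/2.948×10⁻⁵ = 61.49 kN (tensile).
For the aluminium segment, free thermal change = 22.6×10⁻⁶×99×270 = 0.6041 mm and elastic change from P = 61490×270/(1350×70×10³) = 0.1757 mm; these oppose, so the net change is 0.428 mm (segment shortens).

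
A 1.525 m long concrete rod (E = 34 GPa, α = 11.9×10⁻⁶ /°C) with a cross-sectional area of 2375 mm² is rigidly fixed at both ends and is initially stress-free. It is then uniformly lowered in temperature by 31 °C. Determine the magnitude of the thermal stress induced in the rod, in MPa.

Because both ends are immovable the net strain is zero, and the suppressed thermal strain is αΔT = 11.9×10⁻⁶ × 31 = 368.9×10⁻⁶.
Hence σ = E·αΔT = 34×10³ × 368.9×10⁻⁶ = 12.54 MPa, tensile.

σ ≈ 12.5 MPa (tensile)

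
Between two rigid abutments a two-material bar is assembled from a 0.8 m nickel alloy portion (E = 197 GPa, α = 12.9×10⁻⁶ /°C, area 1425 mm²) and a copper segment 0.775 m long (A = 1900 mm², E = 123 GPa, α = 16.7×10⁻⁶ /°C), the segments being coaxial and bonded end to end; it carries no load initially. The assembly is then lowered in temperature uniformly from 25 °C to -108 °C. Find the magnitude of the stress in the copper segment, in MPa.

With the walls removed the bar would change length by δ_free = Σ αᵢΔT Lᵢ = 12.9×10⁻⁶×133×800 + 16.7×10⁻⁶×133×775 = 3.094 mm.
The walls prevent any net length change, so an axial force P (same in every segment) develops. Compatibility: P · Σ Lᵢ/(AᵢEᵢ) = δ_free.
Σ Lᵢ/(AᵢEᵢ) = 800/(1425×197×10³) + 775/(1900×123×10³) = 6.166×10⁻⁶ mm/N.
P = 3.094 / 6.166×10⁻⁶ = 501800 N = 501.8 kN, tensile.
σ_{copper} = P / A = 501800 / 1900 = 264.1 MPa.

σ ≈ 264 MPa (tensile)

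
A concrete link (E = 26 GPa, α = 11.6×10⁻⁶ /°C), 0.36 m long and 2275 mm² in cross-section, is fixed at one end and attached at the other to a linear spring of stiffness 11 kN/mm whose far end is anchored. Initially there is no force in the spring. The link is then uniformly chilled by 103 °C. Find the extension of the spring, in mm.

δ ≈ 0.403 mm

The unrestrained thermal change is αΔT L = 11.6×10⁻⁶ × 103 × 360 = 0.4301 mm.
Let P be the tensile force in the spring. The link extends elastically by PL/(AE) and the spring stretches by P/k; together these equal δ_free.
P [ L/(AE) + 1/k ] = δ_free → P [ 360/(2275×26×10³) + 1/(11×10³) ] = 0.4301.
P = 0.4301 / 9.7×10⁻⁵ = 4435 N.
Spring extension = P/k = 4435/(11×10³) = 0.4031 mm.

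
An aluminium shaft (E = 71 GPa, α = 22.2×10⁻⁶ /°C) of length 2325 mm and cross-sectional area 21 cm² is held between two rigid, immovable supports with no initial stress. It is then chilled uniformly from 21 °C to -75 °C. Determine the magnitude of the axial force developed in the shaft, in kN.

P ≈ 318 kN (tensile)

With zero net strain, σ = E·αΔT = 71 GPa × 22.2×10⁻⁶ × 96 = 151.3 MPa.
P = AEαΔT = 2100 × 71×10³ × 22.2×10⁻⁶ × 96 = 317.8 kN (tensile).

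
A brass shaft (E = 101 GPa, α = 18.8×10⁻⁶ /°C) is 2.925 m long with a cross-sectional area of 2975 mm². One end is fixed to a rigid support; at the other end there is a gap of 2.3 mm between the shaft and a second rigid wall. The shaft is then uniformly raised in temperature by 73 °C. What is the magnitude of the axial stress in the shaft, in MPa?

Unrestrained expansion: δ_free = αΔT L = 18.8×10⁻⁶ × 73 × 2925 = 4.014 mm.
The gap closes (δ_free > 2.3 mm) and the wall then resists a further 4.014 − 2.3 = 1.714 mm of expansion.
That suppressed elongation corresponds to σ = E·Δ/L = 101×10³ × 1.714/2925 = 59.19 MPa.

σ ≈ 59.2 MPa (compressive)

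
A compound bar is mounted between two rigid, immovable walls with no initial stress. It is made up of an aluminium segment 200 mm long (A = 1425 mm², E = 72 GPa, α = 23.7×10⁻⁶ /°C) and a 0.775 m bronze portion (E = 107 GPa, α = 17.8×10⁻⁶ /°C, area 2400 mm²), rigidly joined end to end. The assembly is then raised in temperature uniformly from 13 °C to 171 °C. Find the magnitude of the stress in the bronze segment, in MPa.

Free thermal expansion of the whole bar: Σ αᵢΔT Lᵢ = 23.7×10⁻⁶×158×200 + 17.8×10⁻⁶×158×775 = 2.929 mm.
The walls prevent any net length change, so an axial force P (same in every segment) develops. Compatibility: P · Σ Lᵢ/(AᵢEᵢ) = δ_free.
Σ Lᵢ/(AᵢEᵢ) = 200/(1425×72×10³) + 775/(2400×107×10³) = 4.967×10⁻⁶ mm/N.
So P = 2.929 / 4.967×10⁻⁶ = 589.6 kN, compressive.
σ_{bronze} = P / A = 589600 / 2400 = 245.7 MPa.

σ ≈ 246 MPa (compressive)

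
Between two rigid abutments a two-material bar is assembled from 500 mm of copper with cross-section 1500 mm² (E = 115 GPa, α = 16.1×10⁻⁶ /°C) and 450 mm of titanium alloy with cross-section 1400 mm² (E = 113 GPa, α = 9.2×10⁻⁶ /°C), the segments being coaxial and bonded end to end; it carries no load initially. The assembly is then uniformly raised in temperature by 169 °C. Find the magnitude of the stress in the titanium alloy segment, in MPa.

σ ≈ 256 MPa (compressive)

With the walls removed the bar would change length by δ_free = Σ αᵢΔT Lᵢ = 16.1×10⁻⁶×169×500 + 9.2×10⁻⁶×169×450 = 2.06 mm.
The rigid supports impose zero overall length change; the single axial force P common to all segments must satisfy P Σ Lᵢ/(AᵢEᵢ) = δ_free.
The series flexibility is Σ Lᵢ/(AᵢEᵢ) = 500/(1500×115×10³) + 450/(1400×113×10³) = 5.743×10⁻⁶ mm/N.
Hence P = δ_free / Σ(L/AE) = 2.06/5.743×10⁻⁶ = 358.7 kN (compressive).
σ_{titanium alloy} = P / A = 358700 / 1400 = 256.2 MPa.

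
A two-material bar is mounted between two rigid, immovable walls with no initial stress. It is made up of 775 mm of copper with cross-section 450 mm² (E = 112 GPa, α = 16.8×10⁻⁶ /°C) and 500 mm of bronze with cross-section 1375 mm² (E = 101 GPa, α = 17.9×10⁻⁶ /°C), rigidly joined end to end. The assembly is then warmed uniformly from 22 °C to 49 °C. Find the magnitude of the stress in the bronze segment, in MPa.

Free thermal expansion of the whole bar: Σ αᵢΔT Lᵢ = 16.8×10⁻⁶×27×775 + 17.9×10⁻⁶×27×500 = 0.5932 mm.
Since the ends are fixed, an axial force P builds up, equal in every segment, with P · Σ Lᵢ/(AᵢEᵢ) = δ_free.
Σ Lᵢ/(AᵢEᵢ) = 775/(450×112×10³) + 500/(1375×101×10³) = 1.898×10⁻⁵ mm/N.
P = 0.5932 / 1.898×10⁻⁵ = 31260 N = 31.26 kN, compressive.
σ_{bronze} = P / A = 31260 / 1375 = 22.73 MPa.

σ ≈ 22.7 MPa (compressive)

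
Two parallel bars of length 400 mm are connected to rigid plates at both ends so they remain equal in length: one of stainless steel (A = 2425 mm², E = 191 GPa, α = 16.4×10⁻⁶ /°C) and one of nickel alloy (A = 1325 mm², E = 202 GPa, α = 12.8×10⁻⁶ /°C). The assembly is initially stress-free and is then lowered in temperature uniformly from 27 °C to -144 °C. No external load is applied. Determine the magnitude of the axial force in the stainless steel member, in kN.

P ≈ 104 kN (tensile in the stainless steel)

Equilibrium of a rigid end plate with no external load gives equal and opposite internal forces ±P in the two members. Since α_{stainless steel} > α_{nickel alloy}, cooling drives the stainless steel into tension and the nickel alloy into compression.
Equating the net (thermal + elastic) strains gives |α₁ − α₂|·ΔT = P·[1/(A₁E₁) + 1/(A₂E₂)].
|α₁ − α₂|·ΔT = 3.6×10⁻⁶ × 171 = 0.0006156.
1/(A₁E₁) + 1/(A₂E₂) = 1/(2425×191×10³) + 1/(1325×202×10³) = 5.895×10⁻⁹ N⁻¹.
So P = 0.0006156 / 5.895×10⁻⁹ = 104.4 kN.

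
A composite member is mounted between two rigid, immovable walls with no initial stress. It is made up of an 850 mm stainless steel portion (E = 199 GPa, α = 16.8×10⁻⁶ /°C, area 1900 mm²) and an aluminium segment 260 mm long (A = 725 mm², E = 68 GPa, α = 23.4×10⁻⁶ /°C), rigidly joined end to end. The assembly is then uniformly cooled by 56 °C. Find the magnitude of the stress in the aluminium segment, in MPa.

σ ≈ 209 MPa (tensile)

If the supports were absent, the total length change would be Σ αᵢΔT Lᵢ = 16.8×10⁻⁶×56×850 + 23.4×10⁻⁶×56×260 = 1.14 mm.
The rigid supports impose zero overall length change; the single axial force P common to all segments must satisfy P Σ Lᵢ/(AᵢEᵢ) = δ_free.
The series flexibility is Σ Lᵢ/(AᵢEᵢ) = 850/(1900×199×10³) + 260/(725×68×10³) = 7.522×10⁻⁶ mm/N.
So P = 1.14 / 7.522×10⁻⁶ = 151.6 kN, tensile.
σ_{aluminium} = P / A = 151600 / 725 = 209.1 MPa.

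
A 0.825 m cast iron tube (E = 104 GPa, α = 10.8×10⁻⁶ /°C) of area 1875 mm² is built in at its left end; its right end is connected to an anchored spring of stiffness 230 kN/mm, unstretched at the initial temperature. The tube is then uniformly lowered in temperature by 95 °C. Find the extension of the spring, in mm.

δ ≈ 0.429 mm

Free thermal contraction: δ_free = αΔT L = 10.8×10⁻⁶ × 95 × 825 = 0.8465 mm.
Let P be the tensile force in the spring. The tube extends elastically by PL/(AE) and the spring stretches by P/k; together these equal δ_free.
P [ L/(AE) + 1/k ] = δ_free → P [ 825/(1875×104×10³) + 1/(230×10³) ] = 0.8465.
P = 0.8465 / 8.579×10⁻⁶ = 98670 N.
Spring extension = P/k = 98670/(230×10³) = 0.429 mm.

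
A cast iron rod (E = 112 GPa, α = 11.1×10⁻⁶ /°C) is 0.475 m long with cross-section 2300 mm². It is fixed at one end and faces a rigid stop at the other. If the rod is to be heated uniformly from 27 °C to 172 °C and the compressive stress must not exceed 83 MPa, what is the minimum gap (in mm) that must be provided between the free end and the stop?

With no wall the rod would lengthen by αΔT L = 11.1×10⁻⁶ × 145 × 475 = 0.7645 mm.
A stress of 83 MPa corresponds to the wall pushing the rod back by σL/E = 83×475/(112×10³) = 0.352 mm.
So the gap has to take up the difference, g_min = δ_free − σL/E = 0.7645 − 0.352 = 0.4125 mm.

g ≈ 0.413 mm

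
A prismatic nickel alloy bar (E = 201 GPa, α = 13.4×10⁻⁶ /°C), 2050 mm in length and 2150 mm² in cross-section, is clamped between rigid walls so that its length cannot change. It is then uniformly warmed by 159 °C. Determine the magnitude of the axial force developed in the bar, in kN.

P ≈ 921 kN (compressive)

Full restraint means ε = 0, so the stress is σ = EαΔT = 201×10³ × 13.4×10⁻⁶ × 159 = 428.3 MPa.
Then P = σA = 428.3 × 2150 mm² = 920.7 kN, compressive.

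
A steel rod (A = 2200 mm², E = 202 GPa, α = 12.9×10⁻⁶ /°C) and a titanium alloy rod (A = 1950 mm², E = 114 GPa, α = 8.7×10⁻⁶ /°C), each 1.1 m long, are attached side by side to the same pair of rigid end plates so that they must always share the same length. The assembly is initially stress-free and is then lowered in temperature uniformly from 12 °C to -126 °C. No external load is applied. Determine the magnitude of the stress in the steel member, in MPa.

Equilibrium of a rigid end plate with no external load gives equal and opposite internal forces ±P in the two members. Since α_{steel} > α_{titanium alloy}, cooling drives the steel into tension and the titanium alloy into compression.
Equating the net (thermal + elastic) strains gives |α₁ − α₂|·ΔT = P·[1/(A₁E₁) + 1/(A₂E₂)].
|α₁ − α₂|·ΔT = 4.2×10⁻⁶ × 138 = 0.0005796.
1/(A₁E₁) + 1/(A₂E₂) = 1/(2200×202×10³) + 1/(1950×114×10³) = 6.749×10⁻⁹ N⁻¹.
P = 0.0005796 / 6.749×10⁻⁹ = 85880 N = 85.88 kN.
σ_{steel} = P/A₁ = 85880/2200 = 39.04 MPa, tensile.

σ ≈ 39 MPa (tensile)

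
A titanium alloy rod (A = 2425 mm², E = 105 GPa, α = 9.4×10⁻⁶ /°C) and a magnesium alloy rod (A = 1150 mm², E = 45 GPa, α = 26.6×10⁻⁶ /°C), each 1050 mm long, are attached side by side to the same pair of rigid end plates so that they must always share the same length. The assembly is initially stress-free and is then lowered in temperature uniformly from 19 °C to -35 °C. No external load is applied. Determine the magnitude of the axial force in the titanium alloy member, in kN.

P ≈ 39.9 kN (compressive in the titanium alloy)

Equilibrium of a rigid end plate with no external load gives equal and opposite internal forces ±P in the two members. Since α_{magnesium alloy} > α_{titanium alloy}, cooling drives the magnesium alloy into tension and the titanium alloy into compression.
Compatibility of the two members (thermal + elastic change equal): (α₁ − α₂)ΔT = P·[1/(A₁E₁) + 1/(A₂E₂)].
|α₁ − α₂|·ΔT = 17.2×10⁻⁶ × 54 = 0.0009288.
1/(A₁E₁) + 1/(A₂E₂) = 1/(2425×105×10³) + 1/(1150×45×10³) = 2.325×10⁻⁸ N⁻¹.
So P = 0.0009288 / 2.325×10⁻⁸ = 39.95 kN.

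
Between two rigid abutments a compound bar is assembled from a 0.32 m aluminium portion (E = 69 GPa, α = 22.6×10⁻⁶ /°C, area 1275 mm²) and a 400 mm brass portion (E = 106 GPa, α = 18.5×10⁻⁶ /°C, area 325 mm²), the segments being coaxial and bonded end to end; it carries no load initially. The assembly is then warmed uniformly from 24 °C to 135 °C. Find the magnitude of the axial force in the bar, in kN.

Free thermal expansion of the whole bar: Σ αᵢΔT Lᵢ = 22.6×10⁻⁶×111×320 + 18.5×10⁻⁶×111×400 = 1.624 mm.
The rigid supports impose zero overall length change; the single axial force P common to all segments must satisfy P Σ Lᵢ/(AᵢEᵢ) = δ_free.
Σ Lᵢ/(AᵢEᵢ) = 320/(1275×69×10³) + 400/(325×106×10³) = 1.525×10⁻⁵ mm/N.
Hence P = δ_free / Σ(L/AE) = 1.624/1.525×10⁻⁵ = 106.5 kN (compressive).

P ≈ 107 kN (compressive)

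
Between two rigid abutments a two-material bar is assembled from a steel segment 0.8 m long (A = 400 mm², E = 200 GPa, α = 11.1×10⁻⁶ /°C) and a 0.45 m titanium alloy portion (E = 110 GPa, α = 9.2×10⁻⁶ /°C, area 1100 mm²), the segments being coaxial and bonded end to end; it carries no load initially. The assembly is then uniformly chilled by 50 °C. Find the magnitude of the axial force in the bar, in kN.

P ≈ 47.5 kN (tensile)

If the supports were absent, the total length change would be Σ αᵢΔT Lᵢ = 11.1×10⁻⁶×50×800 + 9.2×10⁻⁶×50×450 = 0.651 mm.
The walls prevent any net length change, so an axial force P (same in every segment) develops. Compatibility: P · Σ Lᵢ/(AᵢEᵢ) = δ_free.
Σ Lᵢ/(AᵢEᵢ) = 800/(400×200×10³) + 450/(1100×110×10³) = 1.372×10⁻⁵ mm/N.
So P = 0.651 / 1.372×10⁻⁵ = 47.45 kN, tensile.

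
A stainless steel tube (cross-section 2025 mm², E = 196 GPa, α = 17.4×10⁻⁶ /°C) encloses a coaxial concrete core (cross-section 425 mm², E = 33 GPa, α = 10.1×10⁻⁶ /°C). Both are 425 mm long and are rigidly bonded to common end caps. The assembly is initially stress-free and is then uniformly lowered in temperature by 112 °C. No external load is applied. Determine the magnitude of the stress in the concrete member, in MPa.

σ ≈ 26.1 MPa (compressive)

Equilibrium of a rigid end plate with no external load gives equal and opposite internal forces ±P in the two members. Since α_{stainless steel} > α_{concrete}, cooling drives the stainless steel into tension and the concrete into compression.
Equating the net (thermal + elastic) strains gives |α₁ − α₂|·ΔT = P·[1/(A₁E₁) + 1/(A₂E₂)].
|α₁ − α₂|·ΔT = 7.3×10⁻⁶ × 112 = 0.0008176.
1/(A₁E₁) + 1/(A₂E₂) = 1/(2025×196×10³) + 1/(425×33×10³) = 7.382×10⁻⁸ N⁻¹.
P = 0.0008176 / 7.382×10⁻⁸ = 11080 N = 11.08 kN.
σ_{concrete} = P/A₂ = 11080/425 = 26.06 MPa, compressive.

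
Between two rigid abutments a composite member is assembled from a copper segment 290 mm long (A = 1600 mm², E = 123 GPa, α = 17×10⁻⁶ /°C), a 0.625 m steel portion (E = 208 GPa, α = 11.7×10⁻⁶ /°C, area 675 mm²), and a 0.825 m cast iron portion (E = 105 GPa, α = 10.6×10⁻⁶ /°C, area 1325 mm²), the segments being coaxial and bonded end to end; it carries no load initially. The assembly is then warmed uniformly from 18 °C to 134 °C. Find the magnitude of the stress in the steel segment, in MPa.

With the walls removed the bar would change length by δ_free = Σ αᵢΔT Lᵢ = 17×10⁻⁶×116×290 + 11.7×10⁻⁶×116×625 + 10.6×10⁻⁶×116×825 = 2.435 mm.
Since the ends are fixed, an axial force P builds up, equal in every segment, with P · Σ Lᵢ/(AᵢEᵢ) = δ_free.
Σ Lᵢ/(AᵢEᵢ) = 290/(1600×123×10³) + 625/(675×208×10³) + 825/(1325×105×10³) = 1.186×10⁻⁵ mm/N.
Hence P = δ_free / Σ(L/AE) = 2.435/1.186×10⁻⁵ = 205.4 kN (compressive).
σ_{steel} = P / A = 205400 / 675 = 304.2 MPa.

σ ≈ 304 MPa (compressive)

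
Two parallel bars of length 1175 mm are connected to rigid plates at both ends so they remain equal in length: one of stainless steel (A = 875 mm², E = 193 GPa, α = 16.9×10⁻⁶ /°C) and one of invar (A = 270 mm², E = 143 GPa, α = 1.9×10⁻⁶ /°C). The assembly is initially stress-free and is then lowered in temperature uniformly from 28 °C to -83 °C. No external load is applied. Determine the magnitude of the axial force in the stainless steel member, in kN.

P ≈ 52.3 kN (tensile in the stainless steel)

Equilibrium of a rigid end plate with no external load gives equal and opposite internal forces ±P in the two members. Since α_{stainless steel} > α_{invar}, cooling drives the stainless steel into tension and the invar into compression.
Setting the final lengths equal and cancelling L: (α₁ − α₂)ΔT = P/(A₁E₁) + P/(A₂E₂).
|α₁ − α₂|·ΔT = 15×10⁻⁶ × 111 = 0.001665.
1/(A₁E₁) + 1/(A₂E₂) = 1/(875×193×10³) + 1/(270×143×10³) = 3.182×10⁻⁸ N⁻¹.
P = 0.001665 / 3.182×10⁻⁸ = 52320 N = 52.32 kN.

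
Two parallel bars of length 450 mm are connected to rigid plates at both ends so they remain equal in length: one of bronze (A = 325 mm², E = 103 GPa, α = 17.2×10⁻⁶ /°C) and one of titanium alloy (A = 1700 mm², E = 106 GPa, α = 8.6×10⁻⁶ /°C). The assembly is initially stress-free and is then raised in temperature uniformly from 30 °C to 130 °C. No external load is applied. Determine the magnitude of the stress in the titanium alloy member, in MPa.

σ ≈ 14.3 MPa (tensile)

The bronze has the larger α, so on heating it would change length more than the titanium alloy if both were free. The rigid plates force a common final length, so the bronze is put into compression and the titanium alloy into tension, with equal and opposite forces P (no external load).
Compatibility of the two members (thermal + elastic change equal): (α₁ − α₂)ΔT = P·[1/(A₁E₁) + 1/(A₂E₂)].
|α₁ − α₂|·ΔT = 8.6×10⁻⁶ × 100 = 0.00086.
1/(A₁E₁) + 1/(A₂E₂) = 1/(325×103×10³) + 1/(1700×106×10³) = 3.542×10⁻⁸ N⁻¹.
P = 0.00086 / 3.542×10⁻⁸ = 24280 N = 24.28 kN.
σ_{titanium alloy} = P/A₂ = 24280/1700 = 14.28 MPa, tensile.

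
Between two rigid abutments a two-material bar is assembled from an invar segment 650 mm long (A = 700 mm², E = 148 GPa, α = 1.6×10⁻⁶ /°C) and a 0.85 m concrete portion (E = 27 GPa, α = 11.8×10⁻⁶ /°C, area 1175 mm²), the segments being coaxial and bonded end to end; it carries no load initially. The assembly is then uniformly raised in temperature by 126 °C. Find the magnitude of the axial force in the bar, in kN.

With the walls removed the bar would change length by δ_free = Σ αᵢΔT Lᵢ = 1.6×10⁻⁶×126×650 + 11.8×10⁻⁶×126×850 = 1.395 mm.
The walls prevent any net length change, so an axial force P (same in every segment) develops. Compatibility: P · Σ Lᵢ/(AᵢEᵢ) = δ_free.
The series flexibility is Σ Lᵢ/(AᵢEᵢ) = 650/(700×148×10³) + 850/(1175×27×10³) = 3.307×10⁻⁵ mm/N.
Hence P = δ_free / Σ(L/AE) = 1.395/3.307×10⁻⁵ = 42.18 kN (compressive).

P ≈ 42.2 kN (compressive)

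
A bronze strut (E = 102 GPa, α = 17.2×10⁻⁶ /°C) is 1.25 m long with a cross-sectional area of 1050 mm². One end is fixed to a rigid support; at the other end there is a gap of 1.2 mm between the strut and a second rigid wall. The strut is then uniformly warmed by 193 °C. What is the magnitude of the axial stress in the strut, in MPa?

σ ≈ 241 MPa (compressive)

Free thermal elongation = αΔT L = 17.2×10⁻⁶ × 193 × 1250 = 4.149 mm.
After closing the 1.2 mm clearance, 4.149 − 1.2 = 2.949 mm of expansion remains to be suppressed by the wall.
Compatibility: PL/(AE) = 2.949 mm, so σ = P/A = E × (2.949/1250) = 240.7 MPa.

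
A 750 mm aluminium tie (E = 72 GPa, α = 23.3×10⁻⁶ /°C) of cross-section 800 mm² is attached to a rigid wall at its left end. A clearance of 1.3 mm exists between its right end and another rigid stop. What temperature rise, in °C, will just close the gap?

The gap closes when αΔT L = 1.3 mm, since the tie is still unstressed at that instant.
ΔT = 1.3 / (23.3×10⁻⁶ × 750) = 74.39 °C.

ΔT ≈ 74.4 °C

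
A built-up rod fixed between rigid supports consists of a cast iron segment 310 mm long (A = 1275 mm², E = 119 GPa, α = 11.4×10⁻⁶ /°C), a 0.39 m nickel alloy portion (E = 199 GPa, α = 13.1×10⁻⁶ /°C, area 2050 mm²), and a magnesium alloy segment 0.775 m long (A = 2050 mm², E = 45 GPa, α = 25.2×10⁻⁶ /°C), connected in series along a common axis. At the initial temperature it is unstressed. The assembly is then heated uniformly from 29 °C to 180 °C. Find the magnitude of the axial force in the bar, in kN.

P ≈ 373 kN (compressive)

If the supports were absent, the total length change would be Σ αᵢΔT Lᵢ = 11.4×10⁻⁶×151×310 + 13.1×10⁻⁶×151×390 + 25.2×10⁻⁶×151×775 = 4.254 mm.
The rigid supports impose zero overall length change; the single axial force P common to all segments must satisfy P Σ Lᵢ/(AᵢEᵢ) = δ_free.
The series flexibility is Σ Lᵢ/(AᵢEᵢ) = 310/(1275×119×10³) + 390/(2050×199×10³) + 775/(2050×45×10³) = 1.14×10⁻⁵ mm/N.
P = 4.254 / 1.14×10⁻⁵ = 373200 N = 373.2 kN, compressive.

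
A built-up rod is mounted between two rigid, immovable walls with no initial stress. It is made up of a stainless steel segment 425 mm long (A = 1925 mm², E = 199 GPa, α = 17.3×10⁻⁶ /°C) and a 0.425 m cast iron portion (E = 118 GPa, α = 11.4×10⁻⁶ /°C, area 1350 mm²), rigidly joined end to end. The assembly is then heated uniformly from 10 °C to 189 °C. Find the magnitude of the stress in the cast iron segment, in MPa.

σ ≈ 428 MPa (compressive)

With the walls removed the bar would change length by δ_free = Σ αᵢΔT Lᵢ = 17.3×10⁻⁶×179×425 + 11.4×10⁻⁶×179×425 = 2.183 mm.
Since the ends are fixed, an axial force P builds up, equal in every segment, with P · Σ Lᵢ/(AᵢEᵢ) = δ_free.
Σ Lᵢ/(AᵢEᵢ) = 425/(1925×199×10³) + 425/(1350×118×10³) = 3.777×10⁻⁶ mm/N.
Hence P = δ_free / Σ(L/AE) = 2.183/3.777×10⁻⁶ = 578 kN (compressive).
σ_{cast iron} = P / A = 578000 / 1350 = 428.2 MPa.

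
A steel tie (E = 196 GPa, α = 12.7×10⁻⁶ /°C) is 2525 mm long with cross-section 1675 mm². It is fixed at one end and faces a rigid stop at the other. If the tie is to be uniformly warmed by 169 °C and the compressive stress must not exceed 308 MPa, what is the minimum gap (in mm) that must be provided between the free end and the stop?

Free expansion if unrestrained: δ_free = αΔT L = 12.7×10⁻⁶ × 169 × 2525 = 5.419 mm.
A stress of 308 MPa corresponds to the wall pushing the tie back by σL/E = 308×2525/(196×10³) = 3.968 mm.
So the gap has to take up the difference, g_min = δ_free − σL/E = 5.419 − 3.968 = 1.452 mm.

g ≈ 1.45 mm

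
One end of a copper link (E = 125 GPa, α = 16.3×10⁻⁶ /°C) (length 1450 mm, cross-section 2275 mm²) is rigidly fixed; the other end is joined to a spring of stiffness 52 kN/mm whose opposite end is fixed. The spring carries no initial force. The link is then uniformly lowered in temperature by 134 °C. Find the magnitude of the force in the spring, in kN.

Free thermal contraction: δ_free = αΔT L = 16.3×10⁻⁶ × 134 × 1450 = 3.167 mm.
With a force P in the spring, the elastic change of the link is PL/(AE) and that of the spring is P/k; compatibility requires their sum to equal δ_free.
P [ L/(AE) + 1/k ] = δ_free → P [ 1450/(2275×125×10³) + 1/(52×10³) ] = 3.167.
P = 3.167 / 2.433×10⁻⁵ = 130200 N.

P ≈ 130 kN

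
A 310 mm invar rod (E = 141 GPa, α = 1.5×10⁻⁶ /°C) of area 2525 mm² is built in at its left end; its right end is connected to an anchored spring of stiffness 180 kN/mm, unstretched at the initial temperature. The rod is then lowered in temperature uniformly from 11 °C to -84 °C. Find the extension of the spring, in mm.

Free thermal contraction: δ_free = αΔT L = 1.5×10⁻⁶ × 95 × 310 = 0.04417 mm.
With a force P in the spring, the elastic change of the rod is PL/(AE) and that of the spring is P/k; compatibility requires their sum to equal δ_free.
P [ L/(AE) + 1/k ] = δ_free → P [ 310/(2525×141×10³) + 1/(180×10³) ] = 0.04417.
P = 0.04417 / 6.426×10⁻⁶ = 6874 N.
Spring extension = P/k = 6874/(180×10³) = 0.03819 mm.

δ ≈ 0.0382 mm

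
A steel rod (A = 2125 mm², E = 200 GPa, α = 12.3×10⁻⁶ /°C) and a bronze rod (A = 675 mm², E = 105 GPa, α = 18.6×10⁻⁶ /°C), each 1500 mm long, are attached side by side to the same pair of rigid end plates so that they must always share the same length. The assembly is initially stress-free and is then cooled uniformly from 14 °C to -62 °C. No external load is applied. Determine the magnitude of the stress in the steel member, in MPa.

σ ≈ 13.7 MPa (compressive)

The bronze has the larger α, so on cooling it would change length more than the steel if both were free. The rigid plates force a common final length, so the bronze is put into tension and the steel into compression, with equal and opposite forces P (no external load).
Compatibility of the two members (thermal + elastic change equal): (α₁ − α₂)ΔT = P·[1/(A₁E₁) + 1/(A₂E₂)].
|α₁ − α₂|·ΔT = 6.3×10⁻⁶ × 76 = 0.0004788.
1/(A₁E₁) + 1/(A₂E₂) = 1/(2125×200×10³) + 1/(675×105×10³) = 1.646×10⁻⁸ N⁻¹.
So P = 0.0004788 / 1.646×10⁻⁸ = 29.08 kN.
σ_{steel} = P/A₁ = 29080/2125 = 13.69 MPa, compressive.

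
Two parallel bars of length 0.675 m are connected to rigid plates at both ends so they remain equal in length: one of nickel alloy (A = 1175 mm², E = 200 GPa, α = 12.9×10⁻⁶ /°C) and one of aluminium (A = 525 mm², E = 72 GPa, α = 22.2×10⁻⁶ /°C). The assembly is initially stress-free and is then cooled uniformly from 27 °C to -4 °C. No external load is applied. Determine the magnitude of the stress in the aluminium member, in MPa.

σ ≈ 17.9 MPa (tensile)

The aluminium has the larger α, so on cooling it would change length more than the nickel alloy if both were free. The rigid plates force a common final length, so the aluminium is put into tension and the nickel alloy into compression, with equal and opposite forces P (no external load).
Setting the final lengths equal and cancelling L: (α₁ − α₂)ΔT = P/(A₁E₁) + P/(A₂E₂).
|α₁ − α₂|·ΔT = 9.3×10⁻⁶ × 31 = 0.0002883.
1/(A₁E₁) + 1/(A₂E₂) = 1/(1175×200×10³) + 1/(525×72×10³) = 3.071×10⁻⁸ N⁻¹.
P = 0.0002883 / 3.071×10⁻⁸ = 9388 N = 9.388 kN.
σ_{aluminium} = P/A₂ = 9388/525 = 17.88 MPa, tensile.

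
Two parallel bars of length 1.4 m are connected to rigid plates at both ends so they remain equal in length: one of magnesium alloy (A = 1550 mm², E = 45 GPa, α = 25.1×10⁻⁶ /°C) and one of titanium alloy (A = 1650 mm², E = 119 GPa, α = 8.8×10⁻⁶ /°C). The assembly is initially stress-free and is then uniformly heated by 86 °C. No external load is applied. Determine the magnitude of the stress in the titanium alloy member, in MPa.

σ ≈ 43.7 MPa (tensile)

Both members must finish at the same length. With the larger α, the magnesium alloy tends to over-expand; the plates restrain it, putting the magnesium alloy in compression and the titanium alloy in tension. With no external load the two internal forces are equal and opposite, magnitude P.
Equating the net (thermal + elastic) strains gives |α₁ − α₂|·ΔT = P·[1/(A₁E₁) + 1/(A₂E₂)].
|α₁ − α₂|·ΔT = 16.3×10⁻⁶ × 86 = 0.001402.
1/(A₁E₁) + 1/(A₂E₂) = 1/(1550×45×10³) + 1/(1650×119×10³) = 1.943×10⁻⁸ N⁻¹.
So P = 0.001402 / 1.943×10⁻⁸ = 72.15 kN.
σ_{titanium alloy} = P/A₂ = 72150/1650 = 43.73 MPa, tensile.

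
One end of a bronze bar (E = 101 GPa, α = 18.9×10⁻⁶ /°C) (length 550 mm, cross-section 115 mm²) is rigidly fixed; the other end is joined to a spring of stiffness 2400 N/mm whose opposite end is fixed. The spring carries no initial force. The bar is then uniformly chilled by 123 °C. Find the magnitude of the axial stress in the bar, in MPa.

σ ≈ 24 MPa (tensile)

The unrestrained thermal change is αΔT L = 18.9×10⁻⁶ × 123 × 550 = 1.279 mm.
Let P be the tensile force in the spring. The bar extends elastically by PL/(AE) and the spring stretches by P/k; together these equal δ_free.
P [ L/(AE) + 1/k ] = δ_free → P [ 550/(115×101×10³) + 1/(2400) ] = 1.279.
P = 1.279 / 0.000464 = 2755 N.
σ = P/A = 2755/115 = 23.96 MPa.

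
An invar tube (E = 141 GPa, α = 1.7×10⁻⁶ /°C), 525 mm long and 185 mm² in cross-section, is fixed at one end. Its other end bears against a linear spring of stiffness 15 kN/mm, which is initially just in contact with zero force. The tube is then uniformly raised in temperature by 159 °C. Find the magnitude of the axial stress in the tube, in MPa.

σ ≈ 8.84 MPa (compressive)

The unrestrained thermal change is αΔT L = 1.7×10⁻⁶ × 159 × 525 = 0.1419 mm.
Let P be the compressive force at the spring. The tube shortens elastically by PL/(AE) and the spring compresses by P/k; together these equal δ_free.
P [ L/(AE) + 1/k ] = δ_free → P [ 525/(185×141×10³) + 1/(15×10³) ] = 0.1419.
P = 0.1419 / 8.679×10⁻⁵ = 1635 N.
σ = P/A = 1635/185 = 8.838 MPa.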